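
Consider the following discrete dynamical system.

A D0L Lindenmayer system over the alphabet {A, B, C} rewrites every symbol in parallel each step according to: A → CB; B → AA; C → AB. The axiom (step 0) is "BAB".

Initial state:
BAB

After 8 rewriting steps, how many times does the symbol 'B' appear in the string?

0) BAB
1) AACBAA
2) CBCBABAACBCB
3) ABAAABAACBAACBCBABAAABAA
4) CBAACBCBCBAACBCBABAACBCBABAAABAACBAACBCBCBAACBCB
5) ABAACBCBABAAABAAABAACBCBABAAABAACBAACBCBABAAABAACBAACBCBCBAACBCBABAACBCBABAAABAAABAACBCBABAAABAA
6) CBAACBCBABAAABAACBAACBCBCBAACBCBCBAACBCBABAAABAACBAACBCBCB…CBABAAABAACBAACBCBCBAACBCBCBAACBCBABAAABAACBAACBCBCBAACBCB  (len 192)
7) ABAACBCBABAAABAACBAACBCBCBAACBCBABAACBCBABAAABAAABAACBCBAB…CBABAAABAACBAACBCBCBAACBCBABAACBCBABAAABAAABAACBCBABAAABAA  (len 384)
8) CBAACBCBABAAABAACBAACBCBCBAACBCBABAACBCBABAAABAAABAACBCBAB…CBABAAABAACBAACBCBCBAACBCBCBAACBCBABAAABAACBAACBCBCBAACBCB  (len 768)

257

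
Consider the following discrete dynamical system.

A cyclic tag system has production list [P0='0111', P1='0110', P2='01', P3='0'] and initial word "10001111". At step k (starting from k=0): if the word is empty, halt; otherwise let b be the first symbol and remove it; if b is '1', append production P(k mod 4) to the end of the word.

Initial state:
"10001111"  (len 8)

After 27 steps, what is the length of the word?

t=0: "10001111"  (len 8)
t=1: "00011110111"  (len 11)
t=2: "0011110111"  (len 10)
t=3: "011110111"  (len 9)
t=4: "11110111"  (len 8)
t=5: "11101110111"  (len 11)
t=6: "11011101110110"  (len 14)
t=7: "101110111011001"  (len 15)
t=8: "011101110110010"  (len 15)
t=9: "11101110110010"  (len 14)
t=10: "11011101100100110"  (len 17)
t=11: "101110110010011001"  (len 18)
t=12: "011101100100110010"  (len 18)
t=13: "11101100100110010"  (len 17)
t=14: "11011001001100100110"  (len 20)
t=15: "101100100110010011001"  (len 21)
t=16: "011001001100100110010"  (len 21)
t=17: "11001001100100110010"  (len 20)
t=18: "10010011001001100100110"  (len 23)
t=19: "001001100100110010011001"  (len 24)
t=20: "01001100100110010011001"  (len 23)
t=21: "1001100100110010011001"  (len 22)
t=22: "0011001001100100110010110"  (len 25)
t=23: "011001001100100110010110"  (len 24)
t=24: "11001001100100110010110"  (len 23)
t=25: "10010011001001100101100111"  (len 26)
t=26: "00100110010011001011001110110"  (len 29)
t=27: "0100110010011001011001110110"  (len 28)

28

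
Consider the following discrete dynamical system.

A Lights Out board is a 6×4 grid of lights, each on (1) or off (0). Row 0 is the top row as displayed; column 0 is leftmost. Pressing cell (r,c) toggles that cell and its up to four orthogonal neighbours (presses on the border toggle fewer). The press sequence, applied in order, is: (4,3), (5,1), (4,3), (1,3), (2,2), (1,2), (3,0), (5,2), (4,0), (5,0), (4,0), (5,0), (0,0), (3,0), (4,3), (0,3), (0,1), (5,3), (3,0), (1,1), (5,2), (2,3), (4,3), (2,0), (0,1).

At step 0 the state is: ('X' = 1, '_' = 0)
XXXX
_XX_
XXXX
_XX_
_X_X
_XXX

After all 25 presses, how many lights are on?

11

k=0  XXXX
_XX_
XXXX
_XX_
_X_X
_XXX
k=1  XXXX
_XX_
XXXX
_XXX
_XX_
_XX_
k=2  XXXX
_XX_
XXXX
_XXX
__X_
X___
k=3  XXXX
_XX_
XXXX
_XX_
___X
X__X
k=4  XXX_
_X_X
XXX_
_XX_
___X
X__X
k=5  XXX_
_XXX
X__X
_X__
___X
X__X
k=6  XX__
____
X_XX
_X__
___X
X__X
k=7  XX__
____
__XX
X___
X__X
X__X
k=8  XX__
____
__XX
X___
X_XX
XXX_
k=9  XX__
____
__XX
____
_XXX
_XX_
k=10  XX__
____
__XX
____
XXXX
X_X_
k=11  XX__
____
__XX
X___
__XX
__X_
k=12  XX__
____
__XX
X___
X_XX
XXX_
k=13  ____
X___
__XX
X___
X_XX
XXX_
k=14  ____
X___
X_XX
_X__
__XX
XXX_
k=15  ____
X___
X_XX
_X_X
____
XXXX
k=16  __XX
X__X
X_XX
_X_X
____
XXXX
k=17  XX_X
XX_X
X_XX
_X_X
____
XXXX
k=18  XX_X
XX_X
X_XX
_X_X
___X
XX__
k=19  XX_X
XX_X
__XX
X__X
X__X
XX__
k=20  X__X
__XX
_XXX
X__X
X__X
XX__
k=21  X__X
__XX
_XXX
X__X
X_XX
X_XX
k=22  X__X
__X_
_X__
X___
X_XX
X_XX
k=23  X__X
__X_
_X__
X__X
X___
X_X_
k=24  X__X
X_X_
X___
___X
X___
X_X_
k=25  _XXX
XXX_
X___
___X
X___
X_X_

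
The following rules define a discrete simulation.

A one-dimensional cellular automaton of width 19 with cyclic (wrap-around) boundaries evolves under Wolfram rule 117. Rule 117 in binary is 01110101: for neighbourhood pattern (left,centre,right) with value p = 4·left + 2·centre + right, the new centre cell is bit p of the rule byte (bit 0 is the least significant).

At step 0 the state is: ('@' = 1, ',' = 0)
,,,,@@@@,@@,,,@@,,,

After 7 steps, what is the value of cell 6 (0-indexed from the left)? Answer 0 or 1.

1

k=0  ,,,,@@@@,@@,,,@@,,,
k=1  @@@,,,,@@,@@@,,@@@@
k=2  ,,@@@@,,@@,,@@,,,,,
k=3  @,,,,@@,,@@,,@@@@@@
k=4  @@@@,,@@,,@@,,,,,,,
k=5  ,,,@@,,@@,,@@@@@@@,
k=6  @@,,@@,,@@,,,,,,,@@
k=7  ,@@,,@@,,@@@@@@@,,,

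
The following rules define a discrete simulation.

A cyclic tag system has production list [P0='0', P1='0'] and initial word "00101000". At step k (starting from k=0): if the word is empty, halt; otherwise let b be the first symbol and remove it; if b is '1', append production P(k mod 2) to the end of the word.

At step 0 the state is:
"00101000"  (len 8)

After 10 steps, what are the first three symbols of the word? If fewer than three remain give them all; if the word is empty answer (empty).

t=0: "00101000"  (len 8)
t=1: "0101000"  (len 7)
t=2: "101000"  (len 6)
t=3: "010000"  (len 6)
t=4: "10000"  (len 5)
t=5: "00000"  (len 5)
t=6: "0000"  (len 4)
t=7: "000"  (len 3)
t=8: "00"  (len 2)
t=9: "0"  (len 1)
t=10: (halted — word empty)

(empty)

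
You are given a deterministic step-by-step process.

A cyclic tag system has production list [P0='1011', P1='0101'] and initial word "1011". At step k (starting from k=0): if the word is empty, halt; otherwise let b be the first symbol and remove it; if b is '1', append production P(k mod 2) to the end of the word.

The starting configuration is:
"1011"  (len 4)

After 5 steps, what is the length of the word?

15

0) "1011"  (len 4)
1) "0111011"  (len 7)
2) "111011"  (len 6)
3) "110111011"  (len 9)
4) "101110110101"  (len 12)
5) "011101101011011"  (len 15)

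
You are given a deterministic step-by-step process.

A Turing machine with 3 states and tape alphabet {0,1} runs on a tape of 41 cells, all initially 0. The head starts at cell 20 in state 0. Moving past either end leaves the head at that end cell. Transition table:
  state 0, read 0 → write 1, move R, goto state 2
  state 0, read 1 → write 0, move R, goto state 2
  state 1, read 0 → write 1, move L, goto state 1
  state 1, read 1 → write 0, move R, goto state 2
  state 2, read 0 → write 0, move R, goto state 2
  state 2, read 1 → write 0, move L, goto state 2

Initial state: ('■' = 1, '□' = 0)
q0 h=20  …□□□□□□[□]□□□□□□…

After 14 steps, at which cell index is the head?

k=0  q0 h=20  …□□□□□□[□]□□□□□□…
k=1  q2 h=21  …□□□□□■[□]□□□□□□…
k=2  q2 h=22  …□□□□■□[□]□□□□□□…
k=3  q2 h=23  …□□□■□□[□]□□□□□□…
k=4  q2 h=24  …□□■□□□[□]□□□□□□…
k=5  q2 h=25  …□■□□□□[□]□□□□□□…
k=6  q2 h=26  …■□□□□□[□]□□□□□□…
k=7  q2 h=27  …□□□□□□[□]□□□□□□…
k=8  q2 h=28  …□□□□□□[□]□□□□□□…
k=9  q2 h=29  …□□□□□□[□]□□□□□□…
k=10  q2 h=30  …□□□□□□[□]□□□□□□…
k=11  q2 h=31  …□□□□□□[□]□□□□□□…
k=12  q2 h=32  …□□□□□□[□]□□□□□□…
k=13  q2 h=33  …□□□□□□[□]□□□□□□…
k=14  q2 h=34  …□□□□□□[□]□□□□□□|

34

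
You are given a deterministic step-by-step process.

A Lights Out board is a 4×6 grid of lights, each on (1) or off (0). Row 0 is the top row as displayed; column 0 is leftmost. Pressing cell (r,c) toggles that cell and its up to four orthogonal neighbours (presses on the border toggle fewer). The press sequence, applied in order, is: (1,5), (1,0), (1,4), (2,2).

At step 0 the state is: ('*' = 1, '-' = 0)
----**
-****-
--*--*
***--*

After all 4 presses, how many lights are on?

k=0  ----**
-****-
--*--*
***--*
k=1  ----*-
-***-*
--*---
***--*
k=2  *---*-
*-**-*
*-*---
***--*
k=3  *-----
*-*-*-
*-*-*-
***--*
k=4  *-----
*---*-
**-**-
**---*

10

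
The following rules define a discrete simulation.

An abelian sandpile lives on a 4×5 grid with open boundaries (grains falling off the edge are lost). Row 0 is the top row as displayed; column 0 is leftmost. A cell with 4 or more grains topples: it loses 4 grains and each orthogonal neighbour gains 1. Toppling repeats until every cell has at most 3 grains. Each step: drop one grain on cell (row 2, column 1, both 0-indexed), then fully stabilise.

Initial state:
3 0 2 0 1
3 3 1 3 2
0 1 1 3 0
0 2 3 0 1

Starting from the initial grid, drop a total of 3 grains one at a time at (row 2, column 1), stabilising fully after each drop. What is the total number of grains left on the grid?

29

t=0: 3 0 2 0 1
3 3 1 3 2
0 1 1 3 0
0 2 3 0 1
t=1: 3 0 2 0 1
3 3 1 3 2
0 2 1 3 0
0 2 3 0 1
t=2: 3 0 2 0 1
3 3 1 3 2
0 3 1 3 0
0 2 3 0 1
t=3: 0 2 2 0 1
1 1 2 3 2
2 1 2 3 0
0 3 3 0 1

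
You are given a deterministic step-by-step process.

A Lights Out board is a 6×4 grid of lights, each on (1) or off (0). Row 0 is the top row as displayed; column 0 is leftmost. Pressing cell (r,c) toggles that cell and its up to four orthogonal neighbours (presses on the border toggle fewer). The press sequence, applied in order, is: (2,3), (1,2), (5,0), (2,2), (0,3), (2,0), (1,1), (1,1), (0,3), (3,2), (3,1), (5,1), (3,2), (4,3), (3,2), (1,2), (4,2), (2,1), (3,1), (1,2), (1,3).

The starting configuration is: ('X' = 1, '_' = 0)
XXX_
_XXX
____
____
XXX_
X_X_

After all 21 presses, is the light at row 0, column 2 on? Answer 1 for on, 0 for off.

step 0: XXX_
_XXX
____
____
XXX_
X_X_
step 1: XXX_
_XX_
__XX
___X
XXX_
X_X_
step 2: XX__
___X
___X
___X
XXX_
X_X_
step 3: XX__
___X
___X
___X
_XX_
_XX_
step 4: XX__
__XX
_XX_
__XX
_XX_
_XX_
step 5: XXXX
__X_
_XX_
__XX
_XX_
_XX_
step 6: XXXX
X_X_
X_X_
X_XX
_XX_
_XX_
step 7: X_XX
_X__
XXX_
X_XX
_XX_
_XX_
step 8: XXXX
X_X_
X_X_
X_XX
_XX_
_XX_
step 9: XX__
X_XX
X_X_
X_XX
_XX_
_XX_
step 10: XX__
X_XX
X___
XX__
_X__
_XX_
step 11: XX__
X_XX
XX__
__X_
____
_XX_
step 12: XX__
X_XX
XX__
__X_
_X__
X___
step 13: XX__
X_XX
XXX_
_X_X
_XX_
X___
step 14: XX__
X_XX
XXX_
_X__
_X_X
X__X
step 15: XX__
X_XX
XX__
__XX
_XXX
X__X
step 16: XXX_
XX__
XXX_
__XX
_XXX
X__X
step 17: XXX_
XX__
XXX_
___X
____
X_XX
step 18: XXX_
X___
____
_X_X
____
X_XX
step 19: XXX_
X___
_X__
X_XX
_X__
X_XX
step 20: XX__
XXXX
_XX_
X_XX
_X__
X_XX
step 21: XX_X
XX__
_XXX
X_XX
_X__
X_XX

0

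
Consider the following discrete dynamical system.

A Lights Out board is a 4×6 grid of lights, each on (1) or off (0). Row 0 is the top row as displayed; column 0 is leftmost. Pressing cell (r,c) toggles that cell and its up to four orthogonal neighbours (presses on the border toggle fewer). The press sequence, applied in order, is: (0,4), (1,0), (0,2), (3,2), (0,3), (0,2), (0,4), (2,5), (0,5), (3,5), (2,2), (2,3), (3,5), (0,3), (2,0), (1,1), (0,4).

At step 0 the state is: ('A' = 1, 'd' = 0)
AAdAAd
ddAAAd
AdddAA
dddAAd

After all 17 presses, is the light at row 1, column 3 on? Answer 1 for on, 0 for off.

gen 0: AAdAAd
ddAAAd
AdddAA
dddAAd
gen 1: AAdddA
ddAAdd
AdddAA
dddAAd
gen 2: dAdddA
AAAAdd
ddddAA
dddAAd
gen 3: ddAAdA
AAdAdd
ddddAA
dddAAd
gen 4: ddAAdA
AAdAdd
ddAdAA
dAAdAd
gen 5: ddddAA
AAdddd
ddAdAA
dAAdAd
gen 6: dAAAAA
AAAddd
ddAdAA
dAAdAd
gen 7: dAAddd
AAAdAd
ddAdAA
dAAdAd
gen 8: dAAddd
AAAdAA
ddAddd
dAAdAA
gen 9: dAAdAA
AAAdAd
ddAddd
dAAdAA
gen 10: dAAdAA
AAAdAd
ddAddA
dAAddd
gen 11: dAAdAA
AAddAd
dAdAdA
dAdddd
gen 12: dAAdAA
AAdAAd
dAAdAA
dAdAdd
gen 13: dAAdAA
AAdAAd
dAAdAd
dAdAAA
gen 14: dAdAdA
AAddAd
dAAdAd
dAdAAA
gen 15: dAdAdA
dAddAd
AdAdAd
AAdAAA
gen 16: dddAdA
AdAdAd
AAAdAd
AAdAAA
gen 17: ddddAd
AdAddd
AAAdAd
AAdAAA

0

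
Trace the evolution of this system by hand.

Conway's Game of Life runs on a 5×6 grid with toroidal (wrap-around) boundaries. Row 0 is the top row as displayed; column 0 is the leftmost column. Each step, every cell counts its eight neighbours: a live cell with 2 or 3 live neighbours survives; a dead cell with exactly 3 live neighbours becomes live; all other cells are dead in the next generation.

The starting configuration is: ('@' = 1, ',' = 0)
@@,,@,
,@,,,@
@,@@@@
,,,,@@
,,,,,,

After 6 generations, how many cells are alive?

t=0: @@,,@,
,@,,,@
@,@@@@
,,,,@@
,,,,,,
t=1: @@,,,@
,,,,,,
,@@@,,
@,,,,,
@,,,@,
t=2: @@,,,@
,,,,,,
,@@,,,
@,@@,@
,,,,,,
t=3: @,,,,,
,,@,,,
@@@@,,
@,@@,,
,,@,@,
t=4: ,@,@,,
@,@@,,
@,,,,,
@,,,@@
,,@,,@
t=5: @@,@@,
@,@@,,
@,,@@,
@@,,@,
,@@@,@
t=6: ,,,,,,
@,,,,,
@,,,@,
,,,,,,
,,,,,,

3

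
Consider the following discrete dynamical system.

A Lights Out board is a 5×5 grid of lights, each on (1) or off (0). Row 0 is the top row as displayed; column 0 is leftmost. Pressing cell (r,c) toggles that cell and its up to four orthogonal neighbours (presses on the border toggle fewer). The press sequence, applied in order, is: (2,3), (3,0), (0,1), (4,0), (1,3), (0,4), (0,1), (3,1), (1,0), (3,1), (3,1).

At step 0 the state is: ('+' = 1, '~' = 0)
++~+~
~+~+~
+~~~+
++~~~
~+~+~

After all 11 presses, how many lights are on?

k=0  ++~+~
~+~+~
+~~~+
++~~~
~+~+~
k=1  ++~+~
~+~~~
+~++~
++~+~
~+~+~
k=2  ++~+~
~+~~~
~~++~
~~~+~
++~+~
k=3  ~~++~
~~~~~
~~++~
~~~+~
++~+~
k=4  ~~++~
~~~~~
~~++~
+~~+~
~~~+~
k=5  ~~+~~
~~+++
~~+~~
+~~+~
~~~+~
k=6  ~~+++
~~++~
~~+~~
+~~+~
~~~+~
k=7  ++~++
~+++~
~~+~~
+~~+~
~~~+~
k=8  ++~++
~+++~
~++~~
~+++~
~+~+~
k=9  ~+~++
+~++~
+++~~
~+++~
~+~+~
k=10  ~+~++
+~++~
+~+~~
+~~+~
~~~+~
k=11  ~+~++
+~++~
+++~~
~+++~
~+~+~

14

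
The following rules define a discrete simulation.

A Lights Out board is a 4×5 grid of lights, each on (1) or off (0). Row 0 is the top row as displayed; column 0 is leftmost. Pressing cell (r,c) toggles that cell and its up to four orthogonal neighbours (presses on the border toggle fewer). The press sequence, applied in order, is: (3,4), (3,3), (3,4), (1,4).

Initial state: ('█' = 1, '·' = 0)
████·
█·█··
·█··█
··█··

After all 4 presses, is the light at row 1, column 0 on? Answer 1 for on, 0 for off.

1

step 0: ████·
█·█··
·█··█
··█··
step 1: ████·
█·█··
·█···
··███
step 2: ████·
█·█··
·█·█·
·····
step 3: ████·
█·█··
·█·██
···██
step 4: █████
█·███
·█·█·
···██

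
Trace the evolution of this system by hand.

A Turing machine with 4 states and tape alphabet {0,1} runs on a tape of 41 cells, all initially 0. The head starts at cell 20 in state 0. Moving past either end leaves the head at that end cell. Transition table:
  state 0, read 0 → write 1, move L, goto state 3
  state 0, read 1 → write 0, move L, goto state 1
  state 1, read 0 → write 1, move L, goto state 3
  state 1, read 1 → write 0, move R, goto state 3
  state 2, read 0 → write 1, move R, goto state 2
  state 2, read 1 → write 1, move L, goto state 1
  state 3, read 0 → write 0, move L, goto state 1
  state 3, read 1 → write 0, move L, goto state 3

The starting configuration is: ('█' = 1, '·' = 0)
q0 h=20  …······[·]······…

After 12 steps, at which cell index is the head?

8

step 0: q0 h=20  …······[·]······…
step 1: q3 h=19  …······[·]█·····…
step 2: q1 h=18  …······[·]·█····…
step 3: q3 h=17  …······[·]█·█···…
step 4: q1 h=16  …······[·]·█·█··…
step 5: q3 h=15  …······[·]█·█·█·…
step 6: q1 h=14  …······[·]·█·█·█…
step 7: q3 h=13  …······[·]█·█·█·…
step 8: q1 h=12  …······[·]·█·█·█…
step 9: q3 h=11  …······[·]█·█·█·…
step 10: q1 h=10  …······[·]·█·█·█…
step 11: q3 h= 9  …······[·]█·█·█·…
step 12: q1 h= 8  …······[·]·█·█·█…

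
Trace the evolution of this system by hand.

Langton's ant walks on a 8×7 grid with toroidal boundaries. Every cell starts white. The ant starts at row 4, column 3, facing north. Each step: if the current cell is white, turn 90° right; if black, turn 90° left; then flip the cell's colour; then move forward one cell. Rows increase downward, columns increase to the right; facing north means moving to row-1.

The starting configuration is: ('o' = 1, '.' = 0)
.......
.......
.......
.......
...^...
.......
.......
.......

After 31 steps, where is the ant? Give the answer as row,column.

5,1

[0] .......
.......
.......
.......
...^...
.......
.......
.......
[1] .......
.......
.......
.......
...o>..
.......
.......
.......
[2] .......
.......
.......
.......
...oo..
....v..
.......
.......
[3] .......
.......
.......
.......
...oo..
...<o..
.......
.......
[4] .......
.......
.......
.......
...^o..
...oo..
.......
.......
[5] .......
.......
.......
.......
..<.o..
...oo..
.......
.......
[6] .......
.......
.......
..^....
..o.o..
...oo..
.......
.......
[7] .......
.......
.......
..o>...
..o.o..
...oo..
.......
.......
[8] .......
.......
.......
..oo...
..ovo..
...oo..
.......
.......
[9] .......
.......
.......
..oo...
..<oo..
...oo..
.......
.......
[10] .......
.......
.......
..oo...
...oo..
..voo..
.......
.......
[11] .......
.......
.......
..oo...
...oo..
.<ooo..
.......
.......
[12] .......
.......
.......
..oo...
.^.oo..
.oooo..
.......
.......
[13] .......
.......
.......
..oo...
.o>oo..
.oooo..
.......
.......
[14] .......
.......
.......
..oo...
.oooo..
.ovoo..
.......
.......
[15] .......
.......
.......
..oo...
.oooo..
.o.>o..
.......
.......
[16] .......
.......
.......
..oo...
.oo^o..
.o..o..
.......
.......
[17] .......
.......
.......
..oo...
.o<.o..
.o..o..
.......
.......
[18] .......
.......
.......
..oo...
.o..o..
.ov.o..
.......
.......
[19] .......
.......
.......
..oo...
.o..o..
.<o.o..
.......
.......
[20] .......
.......
.......
..oo...
.o..o..
..o.o..
.v.....
.......
[21] .......
.......
.......
..oo...
.o..o..
..o.o..
<o.....
.......
[22] .......
.......
.......
..oo...
.o..o..
^.o.o..
oo.....
.......
[23] .......
.......
.......
..oo...
.o..o..
o>o.o..
oo.....
.......
[24] .......
.......
.......
..oo...
.o..o..
ooo.o..
ov.....
.......
[25] .......
.......
.......
..oo...
.o..o..
ooo.o..
o.>....
.......
[26] .......
.......
.......
..oo...
.o..o..
ooo.o..
o.o....
..v....
[27] .......
.......
.......
..oo...
.o..o..
ooo.o..
o.o....
.<o....
[28] .......
.......
.......
..oo...
.o..o..
ooo.o..
o^o....
.oo....
[29] .......
.......
.......
..oo...
.o..o..
ooo.o..
oo>....
.oo....
[30] .......
.......
.......
..oo...
.o..o..
oo^.o..
oo.....
.oo....
[31] .......
.......
.......
..oo...
.o..o..
o<..o..
oo.....
.oo....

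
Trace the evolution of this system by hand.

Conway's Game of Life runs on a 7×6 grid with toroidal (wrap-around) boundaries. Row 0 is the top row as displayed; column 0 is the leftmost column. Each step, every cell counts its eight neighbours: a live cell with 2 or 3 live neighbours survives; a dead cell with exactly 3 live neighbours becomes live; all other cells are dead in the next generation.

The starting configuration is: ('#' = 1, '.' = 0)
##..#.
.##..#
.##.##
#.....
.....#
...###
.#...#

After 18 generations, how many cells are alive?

9

t=0: ##..#.
.##..#
.##.##
#.....
.....#
...###
.#...#
t=1: ....#.
......
..####
##..#.
#....#
.....#
.###..
t=2: ..##..
.....#
######
.##...
.#..#.
.##.##
..###.
t=3: ..#...
.....#
...###
......
....##
##...#
.....#
t=4: ......
...#.#
....##
...#..
....##
......
.#...#
t=5: #...#.
.....#
...#.#
...#..
....#.
#...##
......
t=6: .....#
#....#
......
...#..
...##.
....##
#...#.
t=7: ....#.
#....#
......
...##.
...#.#
......
#...#.
t=8: #...#.
.....#
....##
...##.
...#..
....##
.....#
t=9: #...#.
#.....
...#.#
...#.#
...#.#
....##
#.....
t=10: ##....
#...#.
#....#
#.##.#
#..#.#
#...##
#...#.
t=11: ##....
......
...#..
..##..
..##..
.#.#..
....#.
t=12: ......
......
..##..
....#.
.#..#.
...##.
###...
t=13: .#....
......
...#..
..#.#.
....##
#..###
.###..
t=14: .#....
......
...#..
....##
#.....
##....
.#.#.#
t=15: #.#...
......
....#.
....##
##....
.##..#
.#....
t=16: .#....
......
....##
#...##
.##.#.
..#...
......
t=17: ......
......
#...#.
##....
###.#.
.###..
......
t=18: ......
......
##...#
..##..
.....#
#..#..
..#...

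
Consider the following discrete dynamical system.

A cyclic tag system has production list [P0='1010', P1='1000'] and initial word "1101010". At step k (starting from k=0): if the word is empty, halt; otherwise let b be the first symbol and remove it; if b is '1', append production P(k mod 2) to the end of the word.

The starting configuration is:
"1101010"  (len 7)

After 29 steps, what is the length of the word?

gen 0: "1101010"  (len 7)
gen 1: "1010101010"  (len 10)
gen 2: "0101010101000"  (len 13)
gen 3: "101010101000"  (len 12)
gen 4: "010101010001000"  (len 15)
gen 5: "10101010001000"  (len 14)
gen 6: "01010100010001000"  (len 17)
gen 7: "1010100010001000"  (len 16)
gen 8: "0101000100010001000"  (len 19)
gen 9: "101000100010001000"  (len 18)
gen 10: "010001000100010001000"  (len 21)
gen 11: "10001000100010001000"  (len 20)
gen 12: "00010001000100010001000"  (len 23)
gen 13: "0010001000100010001000"  (len 22)
gen 14: "010001000100010001000"  (len 21)
gen 15: "10001000100010001000"  (len 20)
gen 16: "00010001000100010001000"  (len 23)
gen 17: "0010001000100010001000"  (len 22)
gen 18: "010001000100010001000"  (len 21)
gen 19: "10001000100010001000"  (len 20)
gen 20: "00010001000100010001000"  (len 23)
gen 21: "0010001000100010001000"  (len 22)
gen 22: "010001000100010001000"  (len 21)
gen 23: "10001000100010001000"  (len 20)
gen 24: "00010001000100010001000"  (len 23)
gen 25: "0010001000100010001000"  (len 22)
gen 26: "010001000100010001000"  (len 21)
gen 27: "10001000100010001000"  (len 20)
gen 28: "00010001000100010001000"  (len 23)
gen 29: "0010001000100010001000"  (len 22)

22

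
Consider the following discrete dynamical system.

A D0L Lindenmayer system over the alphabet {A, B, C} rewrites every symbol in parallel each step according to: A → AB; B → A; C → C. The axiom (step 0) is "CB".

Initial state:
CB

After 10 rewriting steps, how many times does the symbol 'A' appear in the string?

55

0) CB
1) CA
2) CAB
3) CABA
4) CABAAB
5) CABAABABA
6) CABAABABAABAAB
7) CABAABABAABAABABAABABA
8) CABAABABAABAABABAABABAABAABABAABAAB
9) CABAABABAABAABABAABABAABAABABAABAABABAABABAABAABABAABABA
10) CABAABABAABAABABAABABAABAABABAABAABABAABABAABAABABAABABAABAABABAABAABABAABABAABAABABAABAAB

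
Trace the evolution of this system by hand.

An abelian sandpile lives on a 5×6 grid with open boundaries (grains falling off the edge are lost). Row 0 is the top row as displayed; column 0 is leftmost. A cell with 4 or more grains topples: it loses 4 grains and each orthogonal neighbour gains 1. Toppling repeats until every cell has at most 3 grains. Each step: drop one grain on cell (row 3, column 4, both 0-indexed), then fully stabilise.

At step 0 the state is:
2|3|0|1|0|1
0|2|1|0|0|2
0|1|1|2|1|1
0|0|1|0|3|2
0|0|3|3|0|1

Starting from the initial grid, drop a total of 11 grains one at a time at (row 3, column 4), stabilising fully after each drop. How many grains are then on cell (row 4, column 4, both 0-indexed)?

0) 2|3|0|1|0|1
0|2|1|0|0|2
0|1|1|2|1|1
0|0|1|0|3|2
0|0|3|3|0|1
1) 2|3|0|1|0|1
0|2|1|0|0|2
0|1|1|2|2|1
0|0|1|1|0|3
0|0|3|3|1|1
2) 2|3|0|1|0|1
0|2|1|0|0|2
0|1|1|2|2|1
0|0|1|1|1|3
0|0|3|3|1|1
3) 2|3|0|1|0|1
0|2|1|0|0|2
0|1|1|2|2|1
0|0|1|1|2|3
0|0|3|3|1|1
4) 2|3|0|1|0|1
0|2|1|0|0|2
0|1|1|2|2|1
0|0|1|1|3|3
0|0|3|3|1|1
5) 2|3|0|1|0|1
0|2|1|0|0|2
0|1|1|2|3|2
0|0|1|2|1|0
0|0|3|3|2|2
6) 2|3|0|1|0|1
0|2|1|0|0|2
0|1|1|2|3|2
0|0|1|2|2|0
0|0|3|3|2|2
7) 2|3|0|1|0|1
0|2|1|0|0|2
0|1|1|2|3|2
0|0|1|2|3|0
0|0|3|3|2|2
8) 2|3|0|1|0|1
0|2|1|0|1|2
0|1|1|3|0|3
0|0|1|3|1|1
0|0|3|3|3|2
9) 2|3|0|1|0|1
0|2|1|0|1|2
0|1|1|3|0|3
0|0|1|3|2|1
0|0|3|3|3|2
10) 2|3|0|1|0|1
0|2|1|0|1|2
0|1|1|3|0|3
0|0|1|3|3|1
0|0|3|3|3|2
11) 2|3|0|1|0|1
0|2|1|1|1|2
0|1|2|0|2|3
0|0|3|2|2|2
0|1|0|2|1|3

1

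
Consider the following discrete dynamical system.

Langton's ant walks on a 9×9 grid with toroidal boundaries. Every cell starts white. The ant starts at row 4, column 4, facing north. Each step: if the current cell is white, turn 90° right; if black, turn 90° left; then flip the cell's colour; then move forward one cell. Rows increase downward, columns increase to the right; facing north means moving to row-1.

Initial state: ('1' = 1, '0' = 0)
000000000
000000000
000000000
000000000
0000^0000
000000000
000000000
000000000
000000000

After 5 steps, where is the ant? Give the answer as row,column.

k=0  000000000
000000000
000000000
000000000
0000^0000
000000000
000000000
000000000
000000000
k=1  000000000
000000000
000000000
000000000
00001>000
000000000
000000000
000000000
000000000
k=2  000000000
000000000
000000000
000000000
000011000
00000v000
000000000
000000000
000000000
k=3  000000000
000000000
000000000
000000000
000011000
0000<1000
000000000
000000000
000000000
k=4  000000000
000000000
000000000
000000000
0000^1000
000011000
000000000
000000000
000000000
k=5  000000000
000000000
000000000
000000000
000<01000
000011000
000000000
000000000
000000000

4,3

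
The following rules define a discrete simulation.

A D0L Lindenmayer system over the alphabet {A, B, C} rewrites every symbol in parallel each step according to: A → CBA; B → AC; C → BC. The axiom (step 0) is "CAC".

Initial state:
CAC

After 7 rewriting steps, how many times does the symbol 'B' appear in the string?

t=0: CAC
t=1: BCCBABC
t=2: ACBCBCACCBAACBC
t=3: CBABCACBCACBCCBABCBCACCBACBABCACBC
t=4: BCACCBAACBCCBABCACBCCBABCACBCBCACCBAACBCACBCCBABCBCACCBABCACCBAACBCCBABCACBC
t=5: ACBCCBABCBCACCBACBABCACBCBCACCBAACBCCBABCACBCBCACCBAACBCCB…CCBABCBCACCBAACBCCBABCBCACCBACBABCACBCBCACCBAACBCCBABCACBC  (len 171)
t=6: CBABCACBCBCACCBAACBCACBCCBABCBCACCBABCACCBAACBCCBABCACBCAC…ACBCCBABCACBCACBCCBABCBCACCBACBABCACBCBCACCBAACBCCBABCACBC  (len 384)
t=7: BCACCBAACBCCBABCACBCACBCCBABCBCACCBACBABCACBCCBABCACBCBCAC…ACBCCBABCACBCACBCCBABCBCACCBACBABCACBCBCACCBAACBCCBABCACBC  (len 863)

266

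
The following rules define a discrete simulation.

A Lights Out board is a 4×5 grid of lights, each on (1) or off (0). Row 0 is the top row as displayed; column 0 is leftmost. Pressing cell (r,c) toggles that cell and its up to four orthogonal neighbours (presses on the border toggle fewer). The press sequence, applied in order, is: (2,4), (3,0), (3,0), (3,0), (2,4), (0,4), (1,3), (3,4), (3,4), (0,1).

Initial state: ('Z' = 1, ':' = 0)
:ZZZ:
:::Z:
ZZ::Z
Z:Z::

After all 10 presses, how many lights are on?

gen 0: :ZZZ:
:::Z:
ZZ::Z
Z:Z::
gen 1: :ZZZ:
:::ZZ
ZZ:Z:
Z:Z:Z
gen 2: :ZZZ:
:::ZZ
:Z:Z:
:ZZ:Z
gen 3: :ZZZ:
:::ZZ
ZZ:Z:
Z:Z:Z
gen 4: :ZZZ:
:::ZZ
:Z:Z:
:ZZ:Z
gen 5: :ZZZ:
:::Z:
:Z::Z
:ZZ::
gen 6: :ZZ:Z
:::ZZ
:Z::Z
:ZZ::
gen 7: :ZZZZ
::Z::
:Z:ZZ
:ZZ::
gen 8: :ZZZZ
::Z::
:Z:Z:
:ZZZZ
gen 9: :ZZZZ
::Z::
:Z:ZZ
:ZZ::
gen 10: Z::ZZ
:ZZ::
:Z:ZZ
:ZZ::

10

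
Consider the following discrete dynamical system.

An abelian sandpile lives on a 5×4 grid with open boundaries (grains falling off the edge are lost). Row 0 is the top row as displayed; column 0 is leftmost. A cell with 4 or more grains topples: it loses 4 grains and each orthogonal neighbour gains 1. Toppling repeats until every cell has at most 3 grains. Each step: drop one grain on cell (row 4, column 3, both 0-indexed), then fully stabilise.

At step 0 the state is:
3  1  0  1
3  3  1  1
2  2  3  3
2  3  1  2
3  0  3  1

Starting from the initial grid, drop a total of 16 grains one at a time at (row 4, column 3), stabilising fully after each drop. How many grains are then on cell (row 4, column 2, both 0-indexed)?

2

0) 3  1  0  1
3  3  1  1
2  2  3  3
2  3  1  2
3  0  3  1
1) 3  1  0  1
3  3  1  1
2  2  3  3
2  3  1  2
3  0  3  2
2) 3  1  0  1
3  3  1  1
2  2  3  3
2  3  1  2
3  0  3  3
3) 3  1  0  1
3  3  1  1
2  2  3  3
2  3  2  3
3  1  0  1
4) 3  1  0  1
3  3  1  1
2  2  3  3
2  3  2  3
3  1  0  2
5) 3  1  0  1
3  3  1  1
2  2  3  3
2  3  2  3
3  1  0  3
6) 0  3  0  1
2  1  3  2
1  2  2  1
1  2  1  2
0  3  2  1
7) 0  3  0  1
2  1  3  2
1  2  2  1
1  2  1  2
0  3  2  2
8) 0  3  0  1
2  1  3  2
1  2  2  1
1  2  1  2
0  3  2  3
9) 0  3  0  1
2  1  3  2
1  2  2  1
1  2  1  3
0  3  3  0
10) 0  3  0  1
2  1  3  2
1  2  2  1
1  2  1  3
0  3  3  1
11) 0  3  0  1
2  1  3  2
1  2  2  1
1  2  1  3
0  3  3  2
12) 0  3  0  1
2  1  3  2
1  2  2  1
1  2  1  3
0  3  3  3
13) 0  3  0  1
2  1  3  2
1  2  2  2
1  3  3  0
1  0  1  2
14) 0  3  0  1
2  1  3  2
1  2  2  2
1  3  3  0
1  0  1  3
15) 0  3  0  1
2  1  3  2
1  2  2  2
1  3  3  1
1  0  2  0
16) 0  3  0  1
2  1  3  2
1  2  2  2
1  3  3  1
1  0  2  1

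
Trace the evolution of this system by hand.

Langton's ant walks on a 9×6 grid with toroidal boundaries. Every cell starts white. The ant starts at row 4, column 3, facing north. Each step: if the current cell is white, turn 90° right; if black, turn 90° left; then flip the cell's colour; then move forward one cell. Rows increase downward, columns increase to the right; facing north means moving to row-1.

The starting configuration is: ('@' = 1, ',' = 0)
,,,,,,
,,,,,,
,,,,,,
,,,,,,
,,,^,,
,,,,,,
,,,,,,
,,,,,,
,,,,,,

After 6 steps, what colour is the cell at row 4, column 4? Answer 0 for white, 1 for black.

k=0  ,,,,,,
,,,,,,
,,,,,,
,,,,,,
,,,^,,
,,,,,,
,,,,,,
,,,,,,
,,,,,,
k=1  ,,,,,,
,,,,,,
,,,,,,
,,,,,,
,,,@>,
,,,,,,
,,,,,,
,,,,,,
,,,,,,
k=2  ,,,,,,
,,,,,,
,,,,,,
,,,,,,
,,,@@,
,,,,v,
,,,,,,
,,,,,,
,,,,,,
k=3  ,,,,,,
,,,,,,
,,,,,,
,,,,,,
,,,@@,
,,,<@,
,,,,,,
,,,,,,
,,,,,,
k=4  ,,,,,,
,,,,,,
,,,,,,
,,,,,,
,,,^@,
,,,@@,
,,,,,,
,,,,,,
,,,,,,
k=5  ,,,,,,
,,,,,,
,,,,,,
,,,,,,
,,<,@,
,,,@@,
,,,,,,
,,,,,,
,,,,,,
k=6  ,,,,,,
,,,,,,
,,,,,,
,,^,,,
,,@,@,
,,,@@,
,,,,,,
,,,,,,
,,,,,,

1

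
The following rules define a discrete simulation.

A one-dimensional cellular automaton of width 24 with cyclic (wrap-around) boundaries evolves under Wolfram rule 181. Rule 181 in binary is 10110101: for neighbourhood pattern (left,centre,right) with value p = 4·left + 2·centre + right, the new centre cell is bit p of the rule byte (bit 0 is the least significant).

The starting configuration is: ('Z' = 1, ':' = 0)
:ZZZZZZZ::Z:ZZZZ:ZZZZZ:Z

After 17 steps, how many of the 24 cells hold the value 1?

gen 0: :ZZZZZZZ::Z:ZZZZ:ZZZZZ:Z
gen 1: Z:ZZZZZ:Z:ZZ:ZZ:Z:ZZZ:ZZ
gen 2: :Z:ZZZ:ZZZ::Z::ZZZ:Z:Z:Z
gen 3: ZZZ:Z:Z:Z:Z:ZZ::Z:ZZZZZZ
gen 4: ZZ:ZZZZZZZZZ::Z:ZZ:ZZZZZ
gen 5: Z:Z:ZZZZZZZ:Z:ZZ::Z:ZZZZ
gen 6: :ZZZ:ZZZZZ:ZZZ::Z:ZZ:ZZZ
gen 7: Z:Z:Z:ZZZ:Z:Z:Z:ZZ::Z:Z:
gen 8: ZZZZZZ:Z:ZZZZZZZ::Z:ZZZZ
gen 9: ZZZZZ:ZZZ:ZZZZZ:Z:ZZ:ZZZ
gen 10: ZZZZ:Z:Z:Z:ZZZ:ZZZ::Z:ZZ
gen 11: ZZZ:ZZZZZZZ:Z:Z:Z:Z:ZZ:Z
gen 12: ZZ:Z:ZZZZZ:ZZZZZZZZZ::Z:
gen 13: ::ZZZ:ZZZ:Z:ZZZZZZZ:Z:ZZ
gen 14: Z::Z:Z:Z:ZZZ:ZZZZZ:ZZZ::
gen 15: ZZ:ZZZZZZ:Z:Z:ZZZ:Z:Z:Z:
gen 16: ::Z:ZZZZ:ZZZZZ:Z:ZZZZZZZ
gen 17: Z:ZZ:ZZ:Z:ZZZ:ZZZ:ZZZZZ:

17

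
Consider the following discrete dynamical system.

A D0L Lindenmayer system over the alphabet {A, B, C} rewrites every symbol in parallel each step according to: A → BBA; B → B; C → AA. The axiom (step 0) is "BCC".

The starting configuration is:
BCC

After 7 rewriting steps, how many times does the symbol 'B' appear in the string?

0) BCC
1) BAAAA
2) BBBABBABBABBA
3) BBBBBABBBBABBBBABBBBA
4) BBBBBBBABBBBBBABBBBBBABBBBBBA
5) BBBBBBBBBABBBBBBBBABBBBBBBBABBBBBBBBA
6) BBBBBBBBBBBABBBBBBBBBBABBBBBBBBBBABBBBBBBBBBA
7) BBBBBBBBBBBBBABBBBBBBBBBBBABBBBBBBBBBBBABBBBBBBBBBBBA

49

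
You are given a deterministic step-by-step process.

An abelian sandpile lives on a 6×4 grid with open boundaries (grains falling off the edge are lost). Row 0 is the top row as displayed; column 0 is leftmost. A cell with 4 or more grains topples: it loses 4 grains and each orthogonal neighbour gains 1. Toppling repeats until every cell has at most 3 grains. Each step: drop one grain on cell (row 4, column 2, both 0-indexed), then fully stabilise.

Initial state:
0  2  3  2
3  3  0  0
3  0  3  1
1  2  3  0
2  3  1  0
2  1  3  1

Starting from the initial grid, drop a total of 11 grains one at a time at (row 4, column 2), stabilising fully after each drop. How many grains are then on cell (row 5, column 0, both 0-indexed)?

step 0: 0  2  3  2
3  3  0  0
3  0  3  1
1  2  3  0
2  3  1  0
2  1  3  1
step 1: 0  2  3  2
3  3  0  0
3  0  3  1
1  2  3  0
2  3  2  0
2  1  3  1
step 2: 0  2  3  2
3  3  0  0
3  0  3  1
1  2  3  0
2  3  3  0
2  1  3  1
step 3: 0  2  3  2
3  3  1  0
3  2  0  2
2  0  2  1
3  1  3  1
2  3  0  2
step 4: 0  2  3  2
3  3  1  0
3  2  0  2
2  0  3  1
3  2  0  2
2  3  1  2
step 5: 0  2  3  2
3  3  1  0
3  2  0  2
2  0  3  1
3  2  1  2
2  3  1  2
step 6: 0  2  3  2
3  3  1  0
3  2  0  2
2  0  3  1
3  2  2  2
2  3  1  2
step 7: 0  2  3  2
3  3  1  0
3  2  0  2
2  0  3  1
3  2  3  2
2  3  1  2
step 8: 0  2  3  2
3  3  1  0
3  2  1  2
2  1  0  2
3  3  1  3
2  3  2  2
step 9: 0  2  3  2
3  3  1  0
3  2  1  2
2  1  0  2
3  3  2  3
2  3  2  2
step 10: 0  2  3  2
3  3  1  0
3  2  1  2
2  1  0  2
3  3  3  3
2  3  2  2
step 11: 0  2  3  2
3  3  1  0
3  2  1  2
3  2  1  3
1  2  3  1
0  2  1  0

0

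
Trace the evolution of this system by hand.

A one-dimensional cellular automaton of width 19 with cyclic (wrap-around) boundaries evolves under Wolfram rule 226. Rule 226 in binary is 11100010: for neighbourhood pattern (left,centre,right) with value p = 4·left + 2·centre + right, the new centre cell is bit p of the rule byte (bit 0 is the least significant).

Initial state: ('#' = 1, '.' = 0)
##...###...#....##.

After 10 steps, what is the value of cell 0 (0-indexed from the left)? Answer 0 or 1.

0

t=0: ##...###...#....##.
t=1: .#..#.##..#....#.##
t=2: #..#.#.#.#....#.#.#
t=3: #.#.#.#.#....#.#.#.
t=4: .#.#.#.#....#.#.#.#
t=5: #.#.#.#....#.#.#.#.
t=6: .#.#.#....#.#.#.#.#
t=7: #.#.#....#.#.#.#.#.
t=8: .#.#....#.#.#.#.#.#
t=9: #.#....#.#.#.#.#.#.
t=10: .#....#.#.#.#.#.#.#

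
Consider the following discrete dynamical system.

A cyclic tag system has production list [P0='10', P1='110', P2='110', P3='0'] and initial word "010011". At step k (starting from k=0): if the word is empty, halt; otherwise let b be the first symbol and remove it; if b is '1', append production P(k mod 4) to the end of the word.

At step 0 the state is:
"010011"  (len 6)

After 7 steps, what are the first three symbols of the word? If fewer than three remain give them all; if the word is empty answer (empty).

101

t=0: "010011"  (len 6)
t=1: "10011"  (len 5)
t=2: "0011110"  (len 7)
t=3: "011110"  (len 6)
t=4: "11110"  (len 5)
t=5: "111010"  (len 6)
t=6: "11010110"  (len 8)
t=7: "1010110110"  (len 10)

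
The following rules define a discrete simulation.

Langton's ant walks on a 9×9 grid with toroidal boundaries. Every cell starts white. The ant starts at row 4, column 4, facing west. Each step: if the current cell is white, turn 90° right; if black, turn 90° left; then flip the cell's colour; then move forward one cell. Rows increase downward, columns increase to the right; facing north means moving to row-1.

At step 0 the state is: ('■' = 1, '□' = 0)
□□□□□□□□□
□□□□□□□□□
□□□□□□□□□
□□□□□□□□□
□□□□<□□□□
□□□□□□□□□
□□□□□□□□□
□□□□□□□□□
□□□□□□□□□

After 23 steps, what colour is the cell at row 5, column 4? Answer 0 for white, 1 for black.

0

gen 0: □□□□□□□□□
□□□□□□□□□
□□□□□□□□□
□□□□□□□□□
□□□□<□□□□
□□□□□□□□□
□□□□□□□□□
□□□□□□□□□
□□□□□□□□□
gen 1: □□□□□□□□□
□□□□□□□□□
□□□□□□□□□
□□□□^□□□□
□□□□■□□□□
□□□□□□□□□
□□□□□□□□□
□□□□□□□□□
□□□□□□□□□
gen 2: □□□□□□□□□
□□□□□□□□□
□□□□□□□□□
□□□□■>□□□
□□□□■□□□□
□□□□□□□□□
□□□□□□□□□
□□□□□□□□□
□□□□□□□□□
gen 3: □□□□□□□□□
□□□□□□□□□
□□□□□□□□□
□□□□■■□□□
□□□□■v□□□
□□□□□□□□□
□□□□□□□□□
□□□□□□□□□
□□□□□□□□□
gen 4: □□□□□□□□□
□□□□□□□□□
□□□□□□□□□
□□□□■■□□□
□□□□<■□□□
□□□□□□□□□
□□□□□□□□□
□□□□□□□□□
□□□□□□□□□
gen 5: □□□□□□□□□
□□□□□□□□□
□□□□□□□□□
□□□□■■□□□
□□□□□■□□□
□□□□v□□□□
□□□□□□□□□
□□□□□□□□□
□□□□□□□□□
gen 6: □□□□□□□□□
□□□□□□□□□
□□□□□□□□□
□□□□■■□□□
□□□□□■□□□
□□□<■□□□□
□□□□□□□□□
□□□□□□□□□
□□□□□□□□□
gen 7: □□□□□□□□□
□□□□□□□□□
□□□□□□□□□
□□□□■■□□□
□□□^□■□□□
□□□■■□□□□
□□□□□□□□□
□□□□□□□□□
□□□□□□□□□
gen 8: □□□□□□□□□
□□□□□□□□□
□□□□□□□□□
□□□□■■□□□
□□□■>■□□□
□□□■■□□□□
□□□□□□□□□
□□□□□□□□□
□□□□□□□□□
gen 9: □□□□□□□□□
□□□□□□□□□
□□□□□□□□□
□□□□■■□□□
□□□■■■□□□
□□□■v□□□□
□□□□□□□□□
□□□□□□□□□
□□□□□□□□□
gen 10: □□□□□□□□□
□□□□□□□□□
□□□□□□□□□
□□□□■■□□□
□□□■■■□□□
□□□■□>□□□
□□□□□□□□□
□□□□□□□□□
□□□□□□□□□
gen 11: □□□□□□□□□
□□□□□□□□□
□□□□□□□□□
□□□□■■□□□
□□□■■■□□□
□□□■□■□□□
□□□□□v□□□
□□□□□□□□□
□□□□□□□□□
gen 12: □□□□□□□□□
□□□□□□□□□
□□□□□□□□□
□□□□■■□□□
□□□■■■□□□
□□□■□■□□□
□□□□<■□□□
□□□□□□□□□
□□□□□□□□□
gen 13: □□□□□□□□□
□□□□□□□□□
□□□□□□□□□
□□□□■■□□□
□□□■■■□□□
□□□■^■□□□
□□□□■■□□□
□□□□□□□□□
□□□□□□□□□
gen 14: □□□□□□□□□
□□□□□□□□□
□□□□□□□□□
□□□□■■□□□
□□□■■■□□□
□□□■■>□□□
□□□□■■□□□
□□□□□□□□□
□□□□□□□□□
gen 15: □□□□□□□□□
□□□□□□□□□
□□□□□□□□□
□□□□■■□□□
□□□■■^□□□
□□□■■□□□□
□□□□■■□□□
□□□□□□□□□
□□□□□□□□□
gen 16: □□□□□□□□□
□□□□□□□□□
□□□□□□□□□
□□□□■■□□□
□□□■<□□□□
□□□■■□□□□
□□□□■■□□□
□□□□□□□□□
□□□□□□□□□
gen 17: □□□□□□□□□
□□□□□□□□□
□□□□□□□□□
□□□□■■□□□
□□□■□□□□□
□□□■v□□□□
□□□□■■□□□
□□□□□□□□□
□□□□□□□□□
gen 18: □□□□□□□□□
□□□□□□□□□
□□□□□□□□□
□□□□■■□□□
□□□■□□□□□
□□□■□>□□□
□□□□■■□□□
□□□□□□□□□
□□□□□□□□□
gen 19: □□□□□□□□□
□□□□□□□□□
□□□□□□□□□
□□□□■■□□□
□□□■□□□□□
□□□■□■□□□
□□□□■v□□□
□□□□□□□□□
□□□□□□□□□
gen 20: □□□□□□□□□
□□□□□□□□□
□□□□□□□□□
□□□□■■□□□
□□□■□□□□□
□□□■□■□□□
□□□□■□>□□
□□□□□□□□□
□□□□□□□□□
gen 21: □□□□□□□□□
□□□□□□□□□
□□□□□□□□□
□□□□■■□□□
□□□■□□□□□
□□□■□■□□□
□□□□■□■□□
□□□□□□v□□
□□□□□□□□□
gen 22: □□□□□□□□□
□□□□□□□□□
□□□□□□□□□
□□□□■■□□□
□□□■□□□□□
□□□■□■□□□
□□□□■□■□□
□□□□□<■□□
□□□□□□□□□
gen 23: □□□□□□□□□
□□□□□□□□□
□□□□□□□□□
□□□□■■□□□
□□□■□□□□□
□□□■□■□□□
□□□□■^■□□
□□□□□■■□□
□□□□□□□□□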